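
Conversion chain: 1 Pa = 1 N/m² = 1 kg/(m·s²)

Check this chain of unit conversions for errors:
The chain is correct (no errors).

Correct: Pascal is Newton per square meter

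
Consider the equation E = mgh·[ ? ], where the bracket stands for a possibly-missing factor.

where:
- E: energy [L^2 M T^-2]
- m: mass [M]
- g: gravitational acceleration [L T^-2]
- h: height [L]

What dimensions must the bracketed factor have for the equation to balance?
Nothing is missing — the bracketed factor must be dimensionless.

E has dimensions [L^2 M T^-2] and mgh already has dimensions [L^2 M T^-2], so E = mgh is dimensionally complete.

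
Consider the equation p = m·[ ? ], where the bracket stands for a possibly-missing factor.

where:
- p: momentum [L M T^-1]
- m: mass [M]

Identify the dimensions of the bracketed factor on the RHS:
[L T^-1] — velocity (e.g. v)

p has dimensions [L M T^-1]; m has dimensions [M].
The bracketed factor must supply [L M T^-1] / [M] = [L T^-1].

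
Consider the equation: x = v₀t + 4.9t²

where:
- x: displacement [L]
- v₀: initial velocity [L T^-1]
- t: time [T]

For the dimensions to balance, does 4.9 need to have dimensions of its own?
Yes

x has dimensions [L], while t² alone has dimensions [T^2]. For the equation to balance, the factor 4.9 must carry dimensions [L T^-2] — it is a dimensional constant (a numerical value of a physical quantity with its units suppressed), not a pure number.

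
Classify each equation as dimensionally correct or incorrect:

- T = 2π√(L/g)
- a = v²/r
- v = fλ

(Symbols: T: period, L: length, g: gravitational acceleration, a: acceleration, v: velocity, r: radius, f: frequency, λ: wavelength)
Dimensionally correct: T = 2π√(L/g), a = v²/r, v = fλ
Dimensionally incorrect: none
Ordered (correct first, then incorrect): T = 2π√(L/g), a = v²/r, v = fλ

- T = 2π√(L/g): LHS [T], RHS [T] → correct ✓
- a = v²/r: LHS [L T^-2], RHS [L T^-2] → correct ✓
- v = fλ: LHS [L T^-1], RHS [L T^-1] → correct ✓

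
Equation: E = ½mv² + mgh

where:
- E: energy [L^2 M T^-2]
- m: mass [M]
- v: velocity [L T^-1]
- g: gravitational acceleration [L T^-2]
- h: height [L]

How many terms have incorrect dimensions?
0

LHS E: [L^2 M T^-2]
- ½mv²: [L^2 M T^-2] ✓
- mgh: [L^2 M T^-2] ✓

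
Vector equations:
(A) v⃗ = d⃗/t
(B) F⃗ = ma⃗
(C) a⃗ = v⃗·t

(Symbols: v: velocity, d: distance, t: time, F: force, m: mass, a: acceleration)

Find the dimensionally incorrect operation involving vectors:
(C) a⃗ = v⃗·t

(A) v⃗ = d⃗/t: LHS [L T^-1], RHS [L T^-1] ✓ — displacement (vector) divided by time (scalar)
(B) F⃗ = ma⃗: LHS [L M T^-2], RHS [L M T^-2] ✓ — Force and acceleration are vectors, mass is a scalar
(C) a⃗ = v⃗·t: LHS [L T^-2], RHS [L] ✗ — acceleration is velocity per time; should be v⃗/t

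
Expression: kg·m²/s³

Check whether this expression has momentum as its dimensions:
No

The expression kg·m²/s³ has dimensions [L^2 M T^-3], but momentum has dimensions [L M T^-1].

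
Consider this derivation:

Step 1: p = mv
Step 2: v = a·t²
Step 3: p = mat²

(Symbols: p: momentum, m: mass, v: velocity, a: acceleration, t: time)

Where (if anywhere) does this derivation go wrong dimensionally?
Step 2

Step 1: p = mv → LHS [L M T^-1], RHS [L M T^-1] ✓
Step 2: v = a·t² → LHS [L T^-1], RHS [L] ✗

The first dimensional inconsistency appears in step 2: v = a·t²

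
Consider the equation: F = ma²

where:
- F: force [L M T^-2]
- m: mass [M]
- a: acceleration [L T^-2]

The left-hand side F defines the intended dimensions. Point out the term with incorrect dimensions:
The right-hand side term ma²

F has dimensions [L M T^-2], but ma² has dimensions [L^2 M T^-4], so the term ma² is dimensionally wrong for F.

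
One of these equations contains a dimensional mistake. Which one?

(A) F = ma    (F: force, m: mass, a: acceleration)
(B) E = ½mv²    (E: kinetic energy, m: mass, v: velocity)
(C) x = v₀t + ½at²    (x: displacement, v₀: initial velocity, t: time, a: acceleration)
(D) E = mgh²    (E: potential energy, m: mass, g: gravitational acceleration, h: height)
(D) E = mgh²

The equation (D) E = mgh² is dimensionally incorrect.

LHS (E): [L^2 M T^-2]
RHS (mgh²): [L^3 M T^-2] ✗

The dimensions do not match. The other three equations balance.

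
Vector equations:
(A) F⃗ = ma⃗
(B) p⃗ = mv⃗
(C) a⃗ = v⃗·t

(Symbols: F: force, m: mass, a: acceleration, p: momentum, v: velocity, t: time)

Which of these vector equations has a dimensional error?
(C) a⃗ = v⃗·t

(A) F⃗ = ma⃗: LHS [L M T^-2], RHS [L M T^-2] ✓ — Force and acceleration are vectors, mass is a scalar
(B) p⃗ = mv⃗: LHS [L M T^-1], RHS [L M T^-1] ✓ — mass (scalar) times velocity (vector)
(C) a⃗ = v⃗·t: LHS [L T^-2], RHS [L] ✗ — acceleration is velocity per time; should be v⃗/t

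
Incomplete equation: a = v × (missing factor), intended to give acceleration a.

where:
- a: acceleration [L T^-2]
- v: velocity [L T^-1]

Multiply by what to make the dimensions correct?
1/t (inverse time), dimensions [T^-1]

a has dimensions [L T^-2] and v has dimensions [L T^-1].
The missing factor must have dimensions [L T^-2] / [L T^-1] = [T^-1], i.e. inverse time (1/t).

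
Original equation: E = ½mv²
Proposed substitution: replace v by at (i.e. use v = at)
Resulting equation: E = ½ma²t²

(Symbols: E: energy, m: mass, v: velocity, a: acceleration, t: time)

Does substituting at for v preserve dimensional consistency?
Yes

[v] = [L T^-1] and [at] = [L T^-1]. These match, so the substitution replaces a quantity by one of the same dimensions and the result E = ½ma²t² has LHS [L^2 M T^-2] vs RHS [L^2 M T^-2] — still consistent.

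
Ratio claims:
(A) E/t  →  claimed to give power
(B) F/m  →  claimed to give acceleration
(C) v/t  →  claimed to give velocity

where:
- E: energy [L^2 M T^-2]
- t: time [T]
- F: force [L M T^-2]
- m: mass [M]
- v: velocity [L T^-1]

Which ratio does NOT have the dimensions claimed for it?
(C) v/t does not give velocity

(A) E/t: [L^2 M T^-3] = power [L^2 M T^-3] ✓
(B) F/m: [L T^-2] = acceleration [L T^-2] ✓
(C) v/t: [L T^-2] ≠ velocity [L T^-1] ✗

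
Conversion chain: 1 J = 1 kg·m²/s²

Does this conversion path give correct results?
The chain is correct (no errors).

Correct: Joule is defined as kg·m²/s²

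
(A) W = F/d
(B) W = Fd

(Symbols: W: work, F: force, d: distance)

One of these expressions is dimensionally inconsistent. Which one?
(A)

(A) W = F/d: LHS [L^2 M T^-2], RHS [M T^-2] ✗
(B) W = Fd: LHS [L^2 M T^-2], RHS [L^2 M T^-2] ✓

Expression (A) W = F/d is dimensionally incorrect.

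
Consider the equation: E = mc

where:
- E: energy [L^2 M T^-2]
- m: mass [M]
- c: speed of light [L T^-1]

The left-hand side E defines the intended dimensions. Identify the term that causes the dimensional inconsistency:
The right-hand side term mc

E has dimensions [L^2 M T^-2], but mc has dimensions [L M T^-1], so the term mc is dimensionally wrong for E.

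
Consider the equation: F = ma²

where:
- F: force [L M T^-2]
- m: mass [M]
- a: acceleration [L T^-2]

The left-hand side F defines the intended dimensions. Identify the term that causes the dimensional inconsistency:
The right-hand side term ma²

F has dimensions [L M T^-2], but ma² has dimensions [L^2 M T^-4], so the term ma² is dimensionally wrong for F.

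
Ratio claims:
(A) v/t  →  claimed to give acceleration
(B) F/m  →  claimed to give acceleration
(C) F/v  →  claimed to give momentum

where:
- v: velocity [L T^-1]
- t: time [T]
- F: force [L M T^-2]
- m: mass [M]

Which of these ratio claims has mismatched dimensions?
(C) F/v does not give momentum

(A) v/t: [L T^-2] = acceleration [L T^-2] ✓
(B) F/m: [L T^-2] = acceleration [L T^-2] ✓
(C) F/v: [M T^-1] ≠ momentum [L M T^-1] ✗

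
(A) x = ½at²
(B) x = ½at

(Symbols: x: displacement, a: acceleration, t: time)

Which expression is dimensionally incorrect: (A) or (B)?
(B)

(A) x = ½at²: LHS [L], RHS [L] ✓
(B) x = ½at: LHS [L], RHS [L T^-1] ✗

Expression (B) x = ½at is dimensionally incorrect.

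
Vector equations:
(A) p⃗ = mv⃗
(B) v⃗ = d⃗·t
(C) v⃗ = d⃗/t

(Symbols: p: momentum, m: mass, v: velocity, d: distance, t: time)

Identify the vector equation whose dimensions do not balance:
(B) v⃗ = d⃗·t

(A) p⃗ = mv⃗: LHS [L M T^-1], RHS [L M T^-1] ✓ — mass (scalar) times velocity (vector)
(B) v⃗ = d⃗·t: LHS [L T^-1], RHS [L T] ✗ — velocity is displacement per time; should be d⃗/t
(C) v⃗ = d⃗/t: LHS [L T^-1], RHS [L T^-1] ✓ — displacement (vector) divided by time (scalar)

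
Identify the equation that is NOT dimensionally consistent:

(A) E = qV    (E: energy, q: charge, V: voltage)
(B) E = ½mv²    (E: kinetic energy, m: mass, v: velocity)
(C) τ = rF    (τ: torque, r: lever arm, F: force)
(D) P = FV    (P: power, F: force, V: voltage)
(D) P = FV

The equation (D) P = FV is dimensionally incorrect.

LHS (P): [L^2 M T^-3]
RHS (FV): [I^-1 L^3 M^2 T^-5] ✗

The dimensions do not match. The other three equations balance.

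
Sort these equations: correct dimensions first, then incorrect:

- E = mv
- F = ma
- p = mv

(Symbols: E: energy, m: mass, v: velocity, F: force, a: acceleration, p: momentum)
Dimensionally correct: F = ma, p = mv
Dimensionally incorrect: E = mv
Ordered (correct first, then incorrect): F = ma, p = mv, E = mv

- E = mv: LHS [L^2 M T^-2], RHS [L M T^-1] → incorrect ✗
- F = ma: LHS [L M T^-2], RHS [L M T^-2] → correct ✓
- p = mv: LHS [L M T^-1], RHS [L M T^-1] → correct ✓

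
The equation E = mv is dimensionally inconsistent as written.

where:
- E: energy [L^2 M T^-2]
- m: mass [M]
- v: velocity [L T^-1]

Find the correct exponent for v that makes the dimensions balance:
The exponent of v should be 2: E = mv^2

The LHS E has dimensions [L^2 M T^-2]; v has dimensions [L T^-1].
As written, the RHS mv (exponent 1 on v) has dimensions [L M T^-1], which does not match.
With exponent 2, the RHS mv^2 has dimensions [L^2 M T^-2], matching the LHS.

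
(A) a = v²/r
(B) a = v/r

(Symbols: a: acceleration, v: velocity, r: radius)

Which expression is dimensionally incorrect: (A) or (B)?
(B)

(A) a = v²/r: LHS [L T^-2], RHS [L T^-2] ✓
(B) a = v/r: LHS [L T^-2], RHS [T^-1] ✗

Expression (B) a = v/r is dimensionally incorrect.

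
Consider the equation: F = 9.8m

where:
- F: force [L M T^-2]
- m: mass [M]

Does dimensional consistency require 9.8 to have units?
Yes

F has dimensions [L M T^-2], while m alone has dimensions [M]. For the equation to balance, the factor 9.8 must carry dimensions [L T^-2] — it is a dimensional constant (a numerical value of a physical quantity with its units suppressed), not a pure number.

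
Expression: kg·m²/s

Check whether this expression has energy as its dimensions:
No

The expression kg·m²/s has dimensions [L^2 M T^-1], but energy has dimensions [L^2 M T^-2].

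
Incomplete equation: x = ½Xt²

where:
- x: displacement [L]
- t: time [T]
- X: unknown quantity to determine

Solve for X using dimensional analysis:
X = a (acceleration), dimensions [L T^-2]

x has dimensions [L]; the rest of the RHS (½ t²) has dimensions [T^2].
So X must have dimensions [L T^-2] — X = a (acceleration).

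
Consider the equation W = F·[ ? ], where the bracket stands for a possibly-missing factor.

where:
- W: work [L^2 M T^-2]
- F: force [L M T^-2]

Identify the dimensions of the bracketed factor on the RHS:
[L] — length (e.g. a distance d)

W has dimensions [L^2 M T^-2]; F has dimensions [L M T^-2].
The bracketed factor must supply [L^2 M T^-2] / [L M T^-2] = [L].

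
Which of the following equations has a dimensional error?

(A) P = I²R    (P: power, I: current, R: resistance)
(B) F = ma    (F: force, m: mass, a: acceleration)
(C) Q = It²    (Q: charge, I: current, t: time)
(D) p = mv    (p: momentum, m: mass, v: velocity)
(C) Q = It²

The equation (C) Q = It² is dimensionally incorrect.

LHS (Q): [I T]
RHS (It²): [I T^2] ✗

The dimensions do not match. The other three equations balance.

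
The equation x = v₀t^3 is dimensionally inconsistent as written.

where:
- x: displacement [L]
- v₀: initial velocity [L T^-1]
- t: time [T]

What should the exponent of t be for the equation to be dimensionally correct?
The exponent of t should be 1: x = v₀t

The LHS x has dimensions [L]; t has dimensions [T].
As written, the RHS v₀t^3 (exponent 3 on t) has dimensions [L T^2], which does not match.
With exponent 1, the RHS v₀t has dimensions [L], matching the LHS.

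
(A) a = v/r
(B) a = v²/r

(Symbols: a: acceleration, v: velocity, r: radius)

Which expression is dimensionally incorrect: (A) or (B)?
(A)

(A) a = v/r: LHS [L T^-2], RHS [T^-1] ✗
(B) a = v²/r: LHS [L T^-2], RHS [L T^-2] ✓

Expression (A) a = v/r is dimensionally incorrect.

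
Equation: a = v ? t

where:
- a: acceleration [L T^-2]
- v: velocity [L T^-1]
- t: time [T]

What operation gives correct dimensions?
division (÷): a = v ÷ t

a [L T^-2]; v [L T^-1]; t [T].
v × t → [L] ✗
v ÷ t → [L T^-2] ✓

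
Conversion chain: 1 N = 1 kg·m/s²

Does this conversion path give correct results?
The chain is correct (no errors).

Correct: Newton is defined as kg·m/s²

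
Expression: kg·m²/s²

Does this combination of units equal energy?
Yes

The expression kg·m²/s² has dimensions [L^2 M T^-2], which is exactly energy [L^2 M T^-2].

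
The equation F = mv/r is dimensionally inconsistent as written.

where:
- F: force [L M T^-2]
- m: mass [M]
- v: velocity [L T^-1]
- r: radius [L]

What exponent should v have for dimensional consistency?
The exponent of v should be 2: F = mv^2/r

The LHS F has dimensions [L M T^-2]; v has dimensions [L T^-1].
As written, the RHS mv/r (exponent 1 on v) has dimensions [M T^-1], which does not match.
With exponent 2, the RHS mv^2/r has dimensions [L M T^-2], matching the LHS.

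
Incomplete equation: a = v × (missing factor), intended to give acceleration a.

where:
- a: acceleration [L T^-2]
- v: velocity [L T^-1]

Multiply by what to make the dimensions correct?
1/t (inverse time), dimensions [T^-1]

a has dimensions [L T^-2] and v has dimensions [L T^-1].
The missing factor must have dimensions [L T^-2] / [L T^-1] = [T^-1], i.e. inverse time (1/t).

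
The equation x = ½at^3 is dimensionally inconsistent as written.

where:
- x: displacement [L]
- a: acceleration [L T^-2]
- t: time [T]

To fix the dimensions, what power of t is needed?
The exponent of t should be 2: x = ½at^2

The LHS x has dimensions [L]; t has dimensions [T].
As written, the RHS ½at^3 (exponent 3 on t) has dimensions [L T], which does not match.
With exponent 2, the RHS ½at^2 has dimensions [L], matching the LHS.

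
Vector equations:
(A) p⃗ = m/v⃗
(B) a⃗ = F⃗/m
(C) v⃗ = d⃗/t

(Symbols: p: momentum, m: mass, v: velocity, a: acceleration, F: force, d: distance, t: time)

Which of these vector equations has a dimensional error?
(A) p⃗ = m/v⃗

(A) p⃗ = m/v⃗: LHS [L M T^-1], RHS [L^-1 M T] ✗ — momentum is mass times velocity; should be mv⃗ (and division by a vector is undefined)
(B) a⃗ = F⃗/m: LHS [L T^-2], RHS [L T^-2] ✓ — force (vector) divided by mass (scalar)
(C) v⃗ = d⃗/t: LHS [L T^-1], RHS [L T^-1] ✓ — displacement (vector) divided by time (scalar)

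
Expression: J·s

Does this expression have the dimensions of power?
No

The expression J·s has dimensions [L^2 M T^-1], but power has dimensions [L^2 M T^-3].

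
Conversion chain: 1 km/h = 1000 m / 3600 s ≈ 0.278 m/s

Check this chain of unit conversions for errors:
The chain is correct (no errors).

Correct: 1 km = 1000 m, 1 h = 3600 s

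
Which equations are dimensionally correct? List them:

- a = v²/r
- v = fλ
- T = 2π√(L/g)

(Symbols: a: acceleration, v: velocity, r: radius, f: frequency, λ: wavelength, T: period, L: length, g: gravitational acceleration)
Dimensionally correct: a = v²/r, v = fλ, T = 2π√(L/g)
Dimensionally incorrect: none
Ordered (correct first, then incorrect): a = v²/r, v = fλ, T = 2π√(L/g)

- a = v²/r: LHS [L T^-2], RHS [L T^-2] → correct ✓
- v = fλ: LHS [L T^-1], RHS [L T^-1] → correct ✓
- T = 2π√(L/g): LHS [T], RHS [T] → correct ✓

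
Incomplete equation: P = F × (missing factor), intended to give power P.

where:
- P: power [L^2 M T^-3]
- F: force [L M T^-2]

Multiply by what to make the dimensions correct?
v (velocity), dimensions [L T^-1]

P has dimensions [L^2 M T^-3] and F has dimensions [L M T^-2].
The missing factor must have dimensions [L^2 M T^-3] / [L M T^-2] = [L T^-1], i.e. velocity (v).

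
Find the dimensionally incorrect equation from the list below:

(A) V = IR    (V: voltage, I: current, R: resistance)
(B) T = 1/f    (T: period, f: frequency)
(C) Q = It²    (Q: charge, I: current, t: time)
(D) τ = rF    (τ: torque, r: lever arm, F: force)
(C) Q = It²

The equation (C) Q = It² is dimensionally incorrect.

LHS (Q): [I T]
RHS (It²): [I T^2] ✗

The dimensions do not match. The other three equations balance.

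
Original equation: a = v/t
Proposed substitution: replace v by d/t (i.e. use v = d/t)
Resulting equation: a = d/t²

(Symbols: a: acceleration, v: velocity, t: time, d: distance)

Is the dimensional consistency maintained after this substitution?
Yes

[v] = [L T^-1] and [d/t] = [L T^-1]. These match, so the substitution replaces a quantity by one of the same dimensions and the result a = d/t² has LHS [L T^-2] vs RHS [L T^-2] — still consistent.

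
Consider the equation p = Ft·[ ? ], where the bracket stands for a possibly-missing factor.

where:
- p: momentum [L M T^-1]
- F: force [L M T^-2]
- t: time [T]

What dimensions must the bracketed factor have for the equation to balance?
Nothing is missing — the bracketed factor must be dimensionless.

p has dimensions [L M T^-1] and Ft already has dimensions [L M T^-1], so p = Ft is dimensionally complete.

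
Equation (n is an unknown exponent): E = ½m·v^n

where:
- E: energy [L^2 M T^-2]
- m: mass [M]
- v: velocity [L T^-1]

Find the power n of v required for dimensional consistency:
n = 2

E has dimensions [L^2 M T^-2]; v has dimensions [L T^-1].
The rest of the RHS has dimensions [M], so v^n must supply [L^2 T^-2].
With n = 2: ½m·v^2 has dimensions [L^2 M T^-2], matching the LHS ✓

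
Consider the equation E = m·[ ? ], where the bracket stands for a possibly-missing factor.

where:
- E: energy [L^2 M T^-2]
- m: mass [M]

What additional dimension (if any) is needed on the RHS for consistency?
[L^2 T^-2] — velocity squared (e.g. v²)

E has dimensions [L^2 M T^-2]; m has dimensions [M].
The bracketed factor must supply [L^2 M T^-2] / [M] = [L^2 T^-2].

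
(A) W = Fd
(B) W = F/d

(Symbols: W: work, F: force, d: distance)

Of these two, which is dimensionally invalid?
(B)

(A) W = Fd: LHS [L^2 M T^-2], RHS [L^2 M T^-2] ✓
(B) W = F/d: LHS [L^2 M T^-2], RHS [M T^-2] ✗

Expression (B) W = F/d is dimensionally incorrect.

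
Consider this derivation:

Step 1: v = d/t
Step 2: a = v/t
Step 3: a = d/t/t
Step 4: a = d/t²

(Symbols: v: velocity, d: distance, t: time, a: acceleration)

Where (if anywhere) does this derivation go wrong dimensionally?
No step introduces an error — all steps are dimensionally consistent.

Step 1: v = d/t → LHS [L T^-1], RHS [L T^-1] ✓
Step 2: a = v/t → LHS [L T^-2], RHS [L T^-2] ✓
Step 3: a = d/t/t → LHS [L T^-2], RHS [L T^-2] ✓
Step 4: a = d/t² → LHS [L T^-2], RHS [L T^-2] ✓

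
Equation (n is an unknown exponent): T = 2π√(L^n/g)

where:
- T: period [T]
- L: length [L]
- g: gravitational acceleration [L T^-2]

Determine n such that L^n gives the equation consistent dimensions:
n = 1

T has dimensions [T]; L has dimensions [L].
With n = 1: 2π√(L^1/g) has dimensions [T], matching the LHS ✓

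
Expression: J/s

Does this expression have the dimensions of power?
Yes

The expression J/s has dimensions [L^2 M T^-3], which is exactly power [L^2 M T^-3].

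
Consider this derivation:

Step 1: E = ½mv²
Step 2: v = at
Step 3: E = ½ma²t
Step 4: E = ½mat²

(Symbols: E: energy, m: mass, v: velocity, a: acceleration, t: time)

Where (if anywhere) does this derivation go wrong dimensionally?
Step 3

Step 1: E = ½mv² → LHS [L^2 M T^-2], RHS [L^2 M T^-2] ✓
Step 2: v = at → LHS [L T^-1], RHS [L T^-1] ✓
Step 3: E = ½ma²t → LHS [L^2 M T^-2], RHS [L^2 M T^-3] ✗

The first dimensional inconsistency appears in step 3: E = ½ma²t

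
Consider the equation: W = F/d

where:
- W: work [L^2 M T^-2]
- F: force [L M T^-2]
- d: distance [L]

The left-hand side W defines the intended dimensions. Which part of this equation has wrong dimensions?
The right-hand side term F/d

W has dimensions [L^2 M T^-2], but F/d has dimensions [M T^-2], so the term F/d is dimensionally wrong for W.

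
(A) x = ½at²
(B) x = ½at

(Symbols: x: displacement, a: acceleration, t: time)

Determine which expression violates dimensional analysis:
(B)

(A) x = ½at²: LHS [L], RHS [L] ✓
(B) x = ½at: LHS [L], RHS [L T^-1] ✗

Expression (B) x = ½at is dimensionally incorrect.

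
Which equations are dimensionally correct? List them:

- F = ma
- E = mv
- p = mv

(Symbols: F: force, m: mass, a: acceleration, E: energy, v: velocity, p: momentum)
Dimensionally correct: F = ma, p = mv
Dimensionally incorrect: E = mv
Ordered (correct first, then incorrect): F = ma, p = mv, E = mv

- F = ma: LHS [L M T^-2], RHS [L M T^-2] → correct ✓
- E = mv: LHS [L^2 M T^-2], RHS [L M T^-1] → incorrect ✗
- p = mv: LHS [L M T^-1], RHS [L M T^-1] → correct ✓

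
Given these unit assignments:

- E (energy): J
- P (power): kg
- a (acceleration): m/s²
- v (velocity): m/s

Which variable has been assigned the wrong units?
P

The variable P (power) should have units W, not kg.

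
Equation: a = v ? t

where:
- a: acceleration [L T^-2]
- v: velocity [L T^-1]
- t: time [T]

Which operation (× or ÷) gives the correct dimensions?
division (÷): a = v ÷ t

a [L T^-2]; v [L T^-1]; t [T].
v × t → [L] ✗
v ÷ t → [L T^-2] ✓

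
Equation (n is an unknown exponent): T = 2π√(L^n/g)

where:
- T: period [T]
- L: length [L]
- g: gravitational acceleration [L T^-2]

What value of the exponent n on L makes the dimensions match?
n = 1

T has dimensions [T]; L has dimensions [L].
With n = 1: 2π√(L^1/g) has dimensions [T], matching the LHS ✓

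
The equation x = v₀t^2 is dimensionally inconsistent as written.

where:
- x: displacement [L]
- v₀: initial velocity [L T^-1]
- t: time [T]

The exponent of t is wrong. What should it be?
The exponent of t should be 1: x = v₀t

The LHS x has dimensions [L]; t has dimensions [T].
As written, the RHS v₀t^2 (exponent 2 on t) has dimensions [L T], which does not match.
With exponent 1, the RHS v₀t has dimensions [L], matching the LHS.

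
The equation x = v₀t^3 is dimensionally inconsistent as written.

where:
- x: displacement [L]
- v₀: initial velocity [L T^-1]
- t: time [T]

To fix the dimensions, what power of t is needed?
The exponent of t should be 1: x = v₀t

The LHS x has dimensions [L]; t has dimensions [T].
As written, the RHS v₀t^3 (exponent 3 on t) has dimensions [L T^2], which does not match.
With exponent 1, the RHS v₀t has dimensions [L], matching the LHS.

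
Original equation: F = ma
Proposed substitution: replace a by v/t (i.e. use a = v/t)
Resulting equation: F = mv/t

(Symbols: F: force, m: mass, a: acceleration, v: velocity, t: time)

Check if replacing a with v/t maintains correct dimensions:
Yes

[a] = [L T^-2] and [v/t] = [L T^-2]. These match, so the substitution replaces a quantity by one of the same dimensions and the result F = mv/t has LHS [L M T^-2] vs RHS [L M T^-2] — still consistent.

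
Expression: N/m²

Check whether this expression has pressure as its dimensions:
Yes

The expression N/m² has dimensions [L^-1 M T^-2], which is exactly pressure [L^-1 M T^-2].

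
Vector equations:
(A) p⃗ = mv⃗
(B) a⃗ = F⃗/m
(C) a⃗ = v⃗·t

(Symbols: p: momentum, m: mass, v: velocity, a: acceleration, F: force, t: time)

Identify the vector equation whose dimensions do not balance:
(C) a⃗ = v⃗·t

(A) p⃗ = mv⃗: LHS [L M T^-1], RHS [L M T^-1] ✓ — mass (scalar) times velocity (vector)
(B) a⃗ = F⃗/m: LHS [L T^-2], RHS [L T^-2] ✓ — force (vector) divided by mass (scalar)
(C) a⃗ = v⃗·t: LHS [L T^-2], RHS [L] ✗ — acceleration is velocity per time; should be v⃗/t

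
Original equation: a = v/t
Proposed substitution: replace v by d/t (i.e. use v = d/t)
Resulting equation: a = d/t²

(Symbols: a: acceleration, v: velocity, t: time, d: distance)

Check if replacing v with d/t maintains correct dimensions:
Yes

[v] = [L T^-1] and [d/t] = [L T^-1]. These match, so the substitution replaces a quantity by one of the same dimensions and the result a = d/t² has LHS [L T^-2] vs RHS [L T^-2] — still consistent.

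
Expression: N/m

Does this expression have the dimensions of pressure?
No

The expression N/m has dimensions [M T^-2], but pressure has dimensions [L^-1 M T^-2].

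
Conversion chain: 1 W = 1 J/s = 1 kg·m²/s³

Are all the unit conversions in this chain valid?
The chain is correct (no errors).

Correct: Watt is Joule per second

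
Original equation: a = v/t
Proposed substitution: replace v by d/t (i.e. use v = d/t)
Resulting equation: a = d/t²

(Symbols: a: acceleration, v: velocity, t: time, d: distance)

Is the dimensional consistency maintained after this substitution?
Yes

[v] = [L T^-1] and [d/t] = [L T^-1]. These match, so the substitution replaces a quantity by one of the same dimensions and the result a = d/t² has LHS [L T^-2] vs RHS [L T^-2] — still consistent.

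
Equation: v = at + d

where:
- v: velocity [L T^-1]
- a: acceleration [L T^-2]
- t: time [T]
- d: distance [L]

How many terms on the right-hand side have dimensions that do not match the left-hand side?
1

LHS v: [L T^-1]
- at: [L T^-1] ✓
- d: [L] ✗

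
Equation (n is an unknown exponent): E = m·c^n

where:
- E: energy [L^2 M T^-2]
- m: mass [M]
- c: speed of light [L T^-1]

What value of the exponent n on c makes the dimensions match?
n = 2

E has dimensions [L^2 M T^-2]; c has dimensions [L T^-1].
The rest of the RHS has dimensions [M], so c^n must supply [L^2 T^-2].
With n = 2: m·c^2 has dimensions [L^2 M T^-2], matching the LHS ✓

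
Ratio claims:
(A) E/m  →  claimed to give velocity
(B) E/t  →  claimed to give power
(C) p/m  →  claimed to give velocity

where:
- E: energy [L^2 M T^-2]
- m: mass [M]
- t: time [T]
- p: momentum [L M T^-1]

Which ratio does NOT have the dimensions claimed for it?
(A) E/m does not give velocity

(A) E/m: [L^2 T^-2] ≠ velocity [L T^-1] ✗
(B) E/t: [L^2 M T^-3] = power [L^2 M T^-3] ✓
(C) p/m: [L T^-1] = velocity [L T^-1] ✓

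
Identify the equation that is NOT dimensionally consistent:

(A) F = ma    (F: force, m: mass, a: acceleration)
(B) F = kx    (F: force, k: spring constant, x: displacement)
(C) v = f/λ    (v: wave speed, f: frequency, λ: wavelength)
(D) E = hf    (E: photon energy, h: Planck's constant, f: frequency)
(C) v = f/λ

The equation (C) v = f/λ is dimensionally incorrect.

LHS (v): [L T^-1]
RHS (f/λ): [L^-1 T^-1] ✗

The dimensions do not match. The other three equations balance.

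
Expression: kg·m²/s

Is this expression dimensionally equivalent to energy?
No

The expression kg·m²/s has dimensions [L^2 M T^-1], but energy has dimensions [L^2 M T^-2].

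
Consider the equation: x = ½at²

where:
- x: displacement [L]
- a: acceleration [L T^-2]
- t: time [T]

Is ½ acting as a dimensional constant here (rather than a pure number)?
No

x has dimensions [L] and at² already has dimensions [L], so the equation balances without ½ contributing any dimensions. ½ is a pure (dimensionless) number; changing or removing it would not affect dimensional consistency.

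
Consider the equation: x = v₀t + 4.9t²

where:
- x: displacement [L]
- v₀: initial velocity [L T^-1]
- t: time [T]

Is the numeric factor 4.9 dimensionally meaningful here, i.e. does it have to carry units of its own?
Yes

x has dimensions [L], while t² alone has dimensions [T^2]. For the equation to balance, the factor 4.9 must carry dimensions [L T^-2] — it is a dimensional constant (a numerical value of a physical quantity with its units suppressed), not a pure number.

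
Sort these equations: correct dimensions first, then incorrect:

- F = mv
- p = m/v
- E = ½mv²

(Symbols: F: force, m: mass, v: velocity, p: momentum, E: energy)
Dimensionally correct: E = ½mv²
Dimensionally incorrect: F = mv, p = m/v
Ordered (correct first, then incorrect): E = ½mv², F = mv, p = m/v

- F = mv: LHS [L M T^-2], RHS [L M T^-1] → incorrect ✗
- p = m/v: LHS [L M T^-1], RHS [L^-1 M T] → incorrect ✗
- E = ½mv²: LHS [L^2 M T^-2], RHS [L^2 M T^-2] → correct ✓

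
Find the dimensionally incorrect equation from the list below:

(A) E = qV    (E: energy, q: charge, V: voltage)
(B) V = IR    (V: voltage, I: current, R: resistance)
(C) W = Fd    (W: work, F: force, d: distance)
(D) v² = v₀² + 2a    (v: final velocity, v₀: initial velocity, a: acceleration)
(D) v² = v₀² + 2a

The equation (D) v² = v₀² + 2a is dimensionally incorrect.

LHS (v²): [L^2 T^-2]
RHS terms:
  - v₀²: [L^2 T^-2] ✓
  - 2a: [L T^-2] ✗ (does not match LHS)

The dimensions do not match. The other three equations balance.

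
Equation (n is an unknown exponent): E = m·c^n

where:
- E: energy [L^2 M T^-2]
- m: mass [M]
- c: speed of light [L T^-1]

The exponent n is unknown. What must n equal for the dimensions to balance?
n = 2

E has dimensions [L^2 M T^-2]; c has dimensions [L T^-1].
The rest of the RHS has dimensions [M], so c^n must supply [L^2 T^-2].
With n = 2: m·c^2 has dimensions [L^2 M T^-2], matching the LHS ✓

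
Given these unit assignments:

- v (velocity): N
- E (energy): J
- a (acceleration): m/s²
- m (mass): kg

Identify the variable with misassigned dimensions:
v

The variable v (velocity) should have units m/s, not N.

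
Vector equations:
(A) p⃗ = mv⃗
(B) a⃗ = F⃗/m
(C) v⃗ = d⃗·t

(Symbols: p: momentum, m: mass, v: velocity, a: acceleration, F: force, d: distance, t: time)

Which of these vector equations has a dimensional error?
(C) v⃗ = d⃗·t

(A) p⃗ = mv⃗: LHS [L M T^-1], RHS [L M T^-1] ✓ — mass (scalar) times velocity (vector)
(B) a⃗ = F⃗/m: LHS [L T^-2], RHS [L T^-2] ✓ — force (vector) divided by mass (scalar)
(C) v⃗ = d⃗·t: LHS [L T^-1], RHS [L T] ✗ — velocity is displacement per time; should be d⃗/t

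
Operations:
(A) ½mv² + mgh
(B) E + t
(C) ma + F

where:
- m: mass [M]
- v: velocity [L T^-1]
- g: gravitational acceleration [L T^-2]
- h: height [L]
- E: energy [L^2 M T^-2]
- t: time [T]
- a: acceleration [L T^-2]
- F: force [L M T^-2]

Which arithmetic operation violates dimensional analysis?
(B) E + t

(A) ½mv² + mgh: ½mv² [L^2 M T^-2] and mgh [L^2 M T^-2] — same dimensions ✓
(B) E + t: E [L^2 M T^-2] and t [T] — different dimensions cannot be added/subtracted ✗
(C) ma + F: ma [L M T^-2] and F [L M T^-2] — same dimensions ✓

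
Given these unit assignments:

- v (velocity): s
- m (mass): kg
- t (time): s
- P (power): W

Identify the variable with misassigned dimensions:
v

The variable v (velocity) should have units m/s, not s.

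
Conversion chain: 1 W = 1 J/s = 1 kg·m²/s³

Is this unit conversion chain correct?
The chain is correct (no errors).

Correct: Watt is Joule per second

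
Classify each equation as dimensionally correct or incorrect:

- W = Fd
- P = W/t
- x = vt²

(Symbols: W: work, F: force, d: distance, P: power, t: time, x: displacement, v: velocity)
Dimensionally correct: W = Fd, P = W/t
Dimensionally incorrect: x = vt²
Ordered (correct first, then incorrect): W = Fd, P = W/t, x = vt²

- W = Fd: LHS [L^2 M T^-2], RHS [L^2 M T^-2] → correct ✓
- P = W/t: LHS [L^2 M T^-3], RHS [L^2 M T^-3] → correct ✓
- x = vt²: LHS [L], RHS [L T] → incorrect ✗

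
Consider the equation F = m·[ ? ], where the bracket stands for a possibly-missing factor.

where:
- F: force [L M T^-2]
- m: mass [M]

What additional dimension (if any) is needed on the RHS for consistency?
[L T^-2] — acceleration (e.g. a)

F has dimensions [L M T^-2]; m has dimensions [M].
The bracketed factor must supply [L M T^-2] / [M] = [L T^-2].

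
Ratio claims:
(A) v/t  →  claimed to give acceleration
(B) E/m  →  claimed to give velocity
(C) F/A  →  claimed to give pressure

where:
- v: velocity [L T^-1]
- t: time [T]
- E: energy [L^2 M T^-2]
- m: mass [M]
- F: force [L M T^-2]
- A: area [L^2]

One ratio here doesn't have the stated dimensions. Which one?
(B) E/m does not give velocity

(A) v/t: [L T^-2] = acceleration [L T^-2] ✓
(B) E/m: [L^2 T^-2] ≠ velocity [L T^-1] ✗
(C) F/A: [L^-1 M T^-2] = pressure [L^-1 M T^-2] ✓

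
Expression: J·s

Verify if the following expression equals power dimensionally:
No

The expression J·s has dimensions [L^2 M T^-1], but power has dimensions [L^2 M T^-3].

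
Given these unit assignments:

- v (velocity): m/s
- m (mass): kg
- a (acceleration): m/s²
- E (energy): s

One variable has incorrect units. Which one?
E

The variable E (energy) should have units J, not s.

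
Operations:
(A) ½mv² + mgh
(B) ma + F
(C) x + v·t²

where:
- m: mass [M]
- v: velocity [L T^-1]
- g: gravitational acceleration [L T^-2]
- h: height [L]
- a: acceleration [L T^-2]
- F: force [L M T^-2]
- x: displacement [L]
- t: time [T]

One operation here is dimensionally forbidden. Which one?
(C) x + v·t²

(A) ½mv² + mgh: ½mv² [L^2 M T^-2] and mgh [L^2 M T^-2] — same dimensions ✓
(B) ma + F: ma [L M T^-2] and F [L M T^-2] — same dimensions ✓
(C) x + v·t²: x [L] and v·t² [L T] — different dimensions cannot be added/subtracted ✗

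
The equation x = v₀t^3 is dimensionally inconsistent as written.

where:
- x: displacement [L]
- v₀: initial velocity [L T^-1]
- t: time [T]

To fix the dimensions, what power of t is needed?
The exponent of t should be 1: x = v₀t

The LHS x has dimensions [L]; t has dimensions [T].
As written, the RHS v₀t^3 (exponent 3 on t) has dimensions [L T^2], which does not match.
With exponent 1, the RHS v₀t has dimensions [L], matching the LHS.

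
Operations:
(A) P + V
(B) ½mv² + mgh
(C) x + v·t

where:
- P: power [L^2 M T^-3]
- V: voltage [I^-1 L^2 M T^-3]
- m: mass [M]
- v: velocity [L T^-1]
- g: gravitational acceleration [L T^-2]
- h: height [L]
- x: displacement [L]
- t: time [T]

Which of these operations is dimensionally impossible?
(A) P + V

(A) P + V: P [L^2 M T^-3] and V [I^-1 L^2 M T^-3] — different dimensions cannot be added/subtracted ✗
(B) ½mv² + mgh: ½mv² [L^2 M T^-2] and mgh [L^2 M T^-2] — same dimensions ✓
(C) x + v·t: x [L] and v·t [L] — same dimensions ✓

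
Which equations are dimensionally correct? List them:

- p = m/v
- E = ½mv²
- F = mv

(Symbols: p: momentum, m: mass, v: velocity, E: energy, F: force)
Dimensionally correct: E = ½mv²
Dimensionally incorrect: p = m/v, F = mv
Ordered (correct first, then incorrect): E = ½mv², p = m/v, F = mv

- p = m/v: LHS [L M T^-1], RHS [L^-1 M T] → incorrect ✗
- E = ½mv²: LHS [L^2 M T^-2], RHS [L^2 M T^-2] → correct ✓
- F = mv: LHS [L M T^-2], RHS [L M T^-1] → incorrect ✗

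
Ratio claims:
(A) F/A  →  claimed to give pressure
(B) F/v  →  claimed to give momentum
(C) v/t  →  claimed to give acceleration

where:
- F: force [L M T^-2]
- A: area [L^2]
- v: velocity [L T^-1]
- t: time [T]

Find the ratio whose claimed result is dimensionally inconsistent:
(B) F/v does not give momentum

(A) F/A: [L^-1 M T^-2] = pressure [L^-1 M T^-2] ✓
(B) F/v: [M T^-1] ≠ momentum [L M T^-1] ✗
(C) v/t: [L T^-2] = acceleration [L T^-2] ✓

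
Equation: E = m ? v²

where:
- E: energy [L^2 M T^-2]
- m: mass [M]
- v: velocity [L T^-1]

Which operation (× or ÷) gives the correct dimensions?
multiplication (×): E = m × v²

E [L^2 M T^-2]; m [M]; v² [L^2 T^-2].
m × v² → [L^2 M T^-2] ✓
m ÷ v² → [L^-2 M T^2] ✗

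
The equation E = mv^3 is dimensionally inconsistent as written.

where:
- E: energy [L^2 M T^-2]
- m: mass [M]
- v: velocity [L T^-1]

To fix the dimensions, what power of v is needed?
The exponent of v should be 2: E = mv^2

The LHS E has dimensions [L^2 M T^-2]; v has dimensions [L T^-1].
As written, the RHS mv^3 (exponent 3 on v) has dimensions [L^3 M T^-3], which does not match.
With exponent 2, the RHS mv^2 has dimensions [L^2 M T^-2], matching the LHS.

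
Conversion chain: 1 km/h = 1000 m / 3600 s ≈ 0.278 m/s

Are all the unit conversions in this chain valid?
The chain is correct (no errors).

Correct: 1 km = 1000 m, 1 h = 3600 s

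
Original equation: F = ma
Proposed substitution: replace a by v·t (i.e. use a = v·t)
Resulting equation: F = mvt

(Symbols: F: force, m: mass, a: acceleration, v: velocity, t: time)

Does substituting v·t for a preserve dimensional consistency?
No

[a] = [L T^-2] and [v·t] = [L]. These differ, so the substitution replaces a quantity by one of different dimensions and the result F = mvt has LHS [L M T^-2] vs RHS [L M] — inconsistent.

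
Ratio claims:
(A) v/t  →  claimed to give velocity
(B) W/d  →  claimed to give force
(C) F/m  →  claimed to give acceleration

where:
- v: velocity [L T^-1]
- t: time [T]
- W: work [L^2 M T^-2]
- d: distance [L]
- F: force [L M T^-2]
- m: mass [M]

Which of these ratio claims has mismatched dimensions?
(A) v/t does not give velocity

(A) v/t: [L T^-2] ≠ velocity [L T^-1] ✗
(B) W/d: [L M T^-2] = force [L M T^-2] ✓
(C) F/m: [L T^-2] = acceleration [L T^-2] ✓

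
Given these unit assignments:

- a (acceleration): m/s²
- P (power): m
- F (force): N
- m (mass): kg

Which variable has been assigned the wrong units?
P

The variable P (power) should have units W, not m.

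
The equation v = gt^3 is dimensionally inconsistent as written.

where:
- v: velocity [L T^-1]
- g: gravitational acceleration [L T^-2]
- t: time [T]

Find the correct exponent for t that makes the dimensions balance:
The exponent of t should be 1: v = gt

The LHS v has dimensions [L T^-1]; t has dimensions [T].
As written, the RHS gt^3 (exponent 3 on t) has dimensions [L T], which does not match.
With exponent 1, the RHS gt has dimensions [L T^-1], matching the LHS.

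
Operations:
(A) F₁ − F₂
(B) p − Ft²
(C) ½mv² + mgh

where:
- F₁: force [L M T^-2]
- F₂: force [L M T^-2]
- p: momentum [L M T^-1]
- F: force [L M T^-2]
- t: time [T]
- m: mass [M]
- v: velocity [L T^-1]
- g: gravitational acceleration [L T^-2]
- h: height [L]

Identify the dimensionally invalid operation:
(B) p − Ft²

(A) F₁ − F₂: F₁ [L M T^-2] and F₂ [L M T^-2] — same dimensions ✓
(B) p − Ft²: p [L M T^-1] and Ft² [L M] — different dimensions cannot be added/subtracted ✗
(C) ½mv² + mgh: ½mv² [L^2 M T^-2] and mgh [L^2 M T^-2] — same dimensions ✓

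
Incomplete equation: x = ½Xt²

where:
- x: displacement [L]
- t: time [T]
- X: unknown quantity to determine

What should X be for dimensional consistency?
X = a (acceleration), dimensions [L T^-2]

x has dimensions [L]; the rest of the RHS (½ t²) has dimensions [T^2].
So X must have dimensions [L T^-2] — X = a (acceleration).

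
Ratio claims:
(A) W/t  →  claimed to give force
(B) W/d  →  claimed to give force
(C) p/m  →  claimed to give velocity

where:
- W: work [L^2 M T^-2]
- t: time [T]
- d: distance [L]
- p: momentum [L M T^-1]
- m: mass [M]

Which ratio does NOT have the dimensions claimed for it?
(A) W/t does not give force

(A) W/t: [L^2 M T^-3] ≠ force [L M T^-2] ✗
(B) W/d: [L M T^-2] = force [L M T^-2] ✓
(C) p/m: [L T^-1] = velocity [L T^-1] ✓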